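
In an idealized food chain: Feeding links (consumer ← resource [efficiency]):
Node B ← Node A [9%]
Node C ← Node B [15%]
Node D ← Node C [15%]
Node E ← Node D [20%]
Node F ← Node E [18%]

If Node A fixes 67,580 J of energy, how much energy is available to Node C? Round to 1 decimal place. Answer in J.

Node B: 67580 × 0.09 = 6082.2 J
Node C: 6082.2 × 0.15 = 912.33 J

912.3 J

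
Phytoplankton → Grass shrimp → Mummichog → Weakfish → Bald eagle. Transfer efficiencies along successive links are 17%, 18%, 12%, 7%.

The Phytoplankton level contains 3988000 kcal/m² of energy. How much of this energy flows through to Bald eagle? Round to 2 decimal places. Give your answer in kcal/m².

1025.08 kcal/m²

Grass shrimp: 3988000 × 0.17 = 677960 kcal/m²
Mummichog: 677960 × 0.18 = 122032.8 kcal/m²
Weakfish: 122032.8 × 0.12 = 14643.936 kcal/m²
Bald eagle: 14643.936 × 0.07 = 1025.07552 kcal/m²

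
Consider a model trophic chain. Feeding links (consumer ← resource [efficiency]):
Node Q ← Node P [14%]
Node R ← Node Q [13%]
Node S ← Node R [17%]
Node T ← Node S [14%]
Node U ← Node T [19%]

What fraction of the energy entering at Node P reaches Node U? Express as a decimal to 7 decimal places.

0.0000823

Product of link efficiencies: 0.14 × 0.13 × 0.17 × 0.14 × 0.19 = 0.0000823004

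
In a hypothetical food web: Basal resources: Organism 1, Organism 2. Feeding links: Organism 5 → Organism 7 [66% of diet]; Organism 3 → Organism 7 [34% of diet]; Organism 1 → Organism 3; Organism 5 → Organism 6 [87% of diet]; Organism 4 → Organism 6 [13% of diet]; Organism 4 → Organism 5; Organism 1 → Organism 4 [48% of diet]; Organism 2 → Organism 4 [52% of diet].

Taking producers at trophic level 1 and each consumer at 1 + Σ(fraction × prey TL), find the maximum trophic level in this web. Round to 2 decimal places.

Organism 3: 1 + 1 = 2
Organism 4: 1 + (0.52×1 + 0.48×1) = 2
Organism 5: 1 + 2 = 3
Organism 6: 1 + (0.13×2 + 0.87×3) = 3.87
Organism 7: 1 + (0.34×2 + 0.66×3) = 3.66

3.87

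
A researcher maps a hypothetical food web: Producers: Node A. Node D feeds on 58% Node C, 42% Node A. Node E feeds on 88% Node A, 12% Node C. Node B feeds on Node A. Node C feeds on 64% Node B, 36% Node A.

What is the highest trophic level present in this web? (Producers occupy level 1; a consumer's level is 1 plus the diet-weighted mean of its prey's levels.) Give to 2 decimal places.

Node B: 1 + 1 = 2
Node C: 1 + (0.64×2 + 0.36×1) = 2.64
Node D: 1 + (0.58×2.64 + 0.42×1) = 2.9512
Node E: 1 + (0.88×1 + 0.12×2.64) = 2.1968

2.95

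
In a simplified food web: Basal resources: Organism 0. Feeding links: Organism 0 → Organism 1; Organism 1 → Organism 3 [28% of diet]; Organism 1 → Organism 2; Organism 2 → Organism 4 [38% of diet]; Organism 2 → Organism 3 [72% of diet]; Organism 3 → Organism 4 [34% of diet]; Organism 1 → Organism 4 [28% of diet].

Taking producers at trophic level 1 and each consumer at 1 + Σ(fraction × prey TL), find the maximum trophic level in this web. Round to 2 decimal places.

3.96

Organism 1: 1 + 1 = 2
Organism 2: 1 + 2 = 3
Organism 3: 1 + (0.72×3 + 0.28×2) = 3.72
Organism 4: 1 + (0.28×2 + 0.34×3.72 + 0.38×3) = 3.9648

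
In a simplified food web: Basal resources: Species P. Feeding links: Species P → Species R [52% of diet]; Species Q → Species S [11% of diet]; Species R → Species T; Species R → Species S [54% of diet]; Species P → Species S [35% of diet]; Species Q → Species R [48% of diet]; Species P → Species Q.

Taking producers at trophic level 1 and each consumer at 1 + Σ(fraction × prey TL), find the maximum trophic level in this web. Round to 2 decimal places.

3.48

Species Q: 1 + 1 = 2
Species R: 1 + (0.48×2 + 0.52×1) = 2.48
Species S: 1 + (0.11×2 + 0.35×1 + 0.54×2.48) = 2.9092
Species T: 1 + 2.48 = 3.48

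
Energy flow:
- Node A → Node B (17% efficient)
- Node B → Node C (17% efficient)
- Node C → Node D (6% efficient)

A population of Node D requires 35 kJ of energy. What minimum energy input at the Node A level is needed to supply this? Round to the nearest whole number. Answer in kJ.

20185 kJ

Cumulative transfer efficiency: 0.17 × 0.17 × 0.06 = 0.001734
Node A energy = 35 / 0.001734 = 20185 kJ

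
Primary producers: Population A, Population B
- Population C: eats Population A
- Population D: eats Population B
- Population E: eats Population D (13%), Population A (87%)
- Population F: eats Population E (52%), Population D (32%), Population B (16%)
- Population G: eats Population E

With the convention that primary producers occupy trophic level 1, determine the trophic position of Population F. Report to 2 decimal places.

2.91

Population C: 1 + 1 = 2
Population D: 1 + 1 = 2
Population E: 1 + (0.13×2 + 0.87×1) = 2.13
Population F: 1 + (0.52×2.13 + 0.32×2 + 0.16×1) = 2.9076
Population G: 1 + 2.13 = 3.13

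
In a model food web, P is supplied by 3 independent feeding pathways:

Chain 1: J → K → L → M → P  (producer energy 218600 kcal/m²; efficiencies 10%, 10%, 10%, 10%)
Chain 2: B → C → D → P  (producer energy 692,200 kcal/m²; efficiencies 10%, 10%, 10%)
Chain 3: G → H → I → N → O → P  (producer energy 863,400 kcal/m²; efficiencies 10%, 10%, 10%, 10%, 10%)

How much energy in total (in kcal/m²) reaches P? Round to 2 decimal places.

722.69 kcal/m²

Chain 1: 218600 × 0.1 × 0.1 × 0.1 × 0.1 = 21.86 kcal/m²
Chain 2: 692200 × 0.1 × 0.1 × 0.1 = 692.2 kcal/m²
Chain 3: 863400 × 0.1 × 0.1 × 0.1 × 0.1 × 0.1 = 8.634 kcal/m²
Total at P: 21.86 + 692.2 + 8.634 = 722.694 kcal/m²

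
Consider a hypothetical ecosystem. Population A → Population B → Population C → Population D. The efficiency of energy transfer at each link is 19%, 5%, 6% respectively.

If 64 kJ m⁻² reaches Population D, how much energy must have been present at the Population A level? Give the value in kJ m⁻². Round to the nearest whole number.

Cumulative transfer efficiency: 0.19 × 0.05 × 0.06 = 0.00057
Population A energy = 64 / 0.00057 = 112281 kJ m⁻²

112281 kJ m⁻²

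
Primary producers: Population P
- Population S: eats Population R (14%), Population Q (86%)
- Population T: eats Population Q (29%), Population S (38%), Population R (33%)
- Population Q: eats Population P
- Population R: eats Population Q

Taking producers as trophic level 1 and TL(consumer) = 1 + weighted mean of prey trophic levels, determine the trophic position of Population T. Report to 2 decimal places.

3.76

Population Q: 1 + 1 = 2
Population R: 1 + 2 = 3
Population S: 1 + (0.14×3 + 0.86×2) = 3.14
Population T: 1 + (0.29×2 + 0.38×3.14 + 0.33×3) = 3.7632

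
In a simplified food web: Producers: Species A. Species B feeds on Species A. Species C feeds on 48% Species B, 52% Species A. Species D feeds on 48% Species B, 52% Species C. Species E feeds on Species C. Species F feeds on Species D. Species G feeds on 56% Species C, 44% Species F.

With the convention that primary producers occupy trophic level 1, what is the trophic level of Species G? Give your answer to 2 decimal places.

4.26

Species B: 1 + 1 = 2
Species C: 1 + (0.48×2 + 0.52×1) = 2.48
Species D: 1 + (0.48×2 + 0.52×2.48) = 3.2496
Species E: 1 + 2.48 = 3.48
Species F: 1 + 3.2496 = 4.2496
Species G: 1 + (0.56×2.48 + 0.44×4.2496) = 4.258624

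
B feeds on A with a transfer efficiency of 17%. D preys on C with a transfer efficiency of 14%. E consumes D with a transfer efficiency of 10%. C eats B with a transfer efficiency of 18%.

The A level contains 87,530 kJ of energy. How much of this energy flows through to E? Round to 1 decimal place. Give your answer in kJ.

37.5 kJ

B: 87530 × 0.17 = 14880.1 kJ
C: 14880.1 × 0.18 = 2678.418 kJ
D: 2678.418 × 0.14 = 374.97852 kJ
E: 374.97852 × 0.1 = 37.497852 kJ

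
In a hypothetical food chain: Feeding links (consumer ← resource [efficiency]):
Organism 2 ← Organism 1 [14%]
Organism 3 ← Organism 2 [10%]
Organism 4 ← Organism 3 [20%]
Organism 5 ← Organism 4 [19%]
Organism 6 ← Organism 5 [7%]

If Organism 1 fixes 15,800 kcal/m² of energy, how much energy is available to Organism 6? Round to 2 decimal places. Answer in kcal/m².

0.59 kcal/m²

Organism 2: 15800 × 0.14 = 2212 kcal/m²
Organism 3: 2212 × 0.1 = 221.2 kcal/m²
Organism 4: 221.2 × 0.2 = 44.24 kcal/m²
Organism 5: 44.24 × 0.19 = 8.4056 kcal/m²
Organism 6: 8.4056 × 0.07 = 0.588392 kcal/m²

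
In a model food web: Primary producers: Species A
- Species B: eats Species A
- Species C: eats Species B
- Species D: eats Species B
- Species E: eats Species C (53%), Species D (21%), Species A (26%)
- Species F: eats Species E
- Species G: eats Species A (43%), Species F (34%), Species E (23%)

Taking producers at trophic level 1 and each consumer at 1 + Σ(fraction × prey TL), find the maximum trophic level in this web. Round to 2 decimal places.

4.48

Species B: 1 + 1 = 2
Species C: 1 + 2 = 3
Species D: 1 + 2 = 3
Species E: 1 + (0.53×3 + 0.21×3 + 0.26×1) = 3.48
Species F: 1 + 3.48 = 4.48
Species G: 1 + (0.43×1 + 0.34×4.48 + 0.23×3.48) = 3.7536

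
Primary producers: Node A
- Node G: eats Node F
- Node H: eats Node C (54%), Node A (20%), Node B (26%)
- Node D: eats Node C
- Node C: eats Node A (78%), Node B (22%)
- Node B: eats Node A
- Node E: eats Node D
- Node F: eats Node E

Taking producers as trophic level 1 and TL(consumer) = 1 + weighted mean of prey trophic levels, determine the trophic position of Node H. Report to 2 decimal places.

2.92

Node B: 1 + 1 = 2
Node C: 1 + (0.78×1 + 0.22×2) = 2.22
Node D: 1 + 2.22 = 3.22
Node E: 1 + 3.22 = 4.22
Node F: 1 + 4.22 = 5.22
Node G: 1 + 5.22 = 6.22
Node H: 1 + (0.54×2.22 + 0.2×1 + 0.26×2) = 2.9188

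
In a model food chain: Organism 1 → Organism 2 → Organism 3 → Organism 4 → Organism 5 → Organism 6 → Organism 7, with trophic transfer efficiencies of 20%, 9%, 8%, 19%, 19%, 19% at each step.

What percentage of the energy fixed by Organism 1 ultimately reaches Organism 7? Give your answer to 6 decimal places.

0.000988%

Product of link efficiencies: 0.2 × 0.09 × 0.08 × 0.19 × 0.19 × 0.19 = 0.00000987696
As a percentage: 0.00000987696 × 100 = 0.000988%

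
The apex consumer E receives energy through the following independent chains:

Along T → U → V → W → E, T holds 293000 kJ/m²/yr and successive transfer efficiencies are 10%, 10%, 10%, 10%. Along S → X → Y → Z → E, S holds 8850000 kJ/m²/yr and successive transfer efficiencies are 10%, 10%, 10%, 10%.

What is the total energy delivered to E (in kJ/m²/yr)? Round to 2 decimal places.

Via T: 293000 × 0.1 × 0.1 × 0.1 × 0.1 = 29.3 kJ/m²/yr
Via S: 8850000 × 0.1 × 0.1 × 0.1 × 0.1 = 885 kJ/m²/yr
Total at E: 29.3 + 885 = 914.3 kJ/m²/yr

914.30 kJ/m²/yr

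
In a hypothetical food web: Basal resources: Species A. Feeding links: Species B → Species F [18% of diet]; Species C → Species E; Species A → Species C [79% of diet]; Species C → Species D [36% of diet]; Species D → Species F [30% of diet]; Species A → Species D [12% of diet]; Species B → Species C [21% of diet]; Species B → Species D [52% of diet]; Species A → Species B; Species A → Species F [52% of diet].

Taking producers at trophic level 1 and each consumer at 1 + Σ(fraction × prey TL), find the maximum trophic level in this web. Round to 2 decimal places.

Species B: 1 + 1 = 2
Species C: 1 + (0.21×2 + 0.79×1) = 2.21
Species D: 1 + (0.52×2 + 0.12×1 + 0.36×2.21) = 2.9556
Species E: 1 + 2.21 = 3.21
Species F: 1 + (0.52×1 + 0.18×2 + 0.3×2.9556) = 2.76668

3.21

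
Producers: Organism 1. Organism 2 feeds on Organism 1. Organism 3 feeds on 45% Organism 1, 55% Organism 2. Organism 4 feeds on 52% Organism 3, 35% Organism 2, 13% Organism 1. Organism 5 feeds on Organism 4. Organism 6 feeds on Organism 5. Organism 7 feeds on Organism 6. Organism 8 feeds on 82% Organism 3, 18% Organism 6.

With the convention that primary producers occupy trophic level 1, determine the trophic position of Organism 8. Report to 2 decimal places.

4.02

Organism 2: 1 + 1 = 2
Organism 3: 1 + (0.45×1 + 0.55×2) = 2.55
Organism 4: 1 + (0.52×2.55 + 0.35×2 + 0.13×1) = 3.156
Organism 5: 1 + 3.156 = 4.156
Organism 6: 1 + 4.156 = 5.156
Organism 7: 1 + 5.156 = 6.156
Organism 8: 1 + (0.82×2.55 + 0.18×5.156) = 4.01908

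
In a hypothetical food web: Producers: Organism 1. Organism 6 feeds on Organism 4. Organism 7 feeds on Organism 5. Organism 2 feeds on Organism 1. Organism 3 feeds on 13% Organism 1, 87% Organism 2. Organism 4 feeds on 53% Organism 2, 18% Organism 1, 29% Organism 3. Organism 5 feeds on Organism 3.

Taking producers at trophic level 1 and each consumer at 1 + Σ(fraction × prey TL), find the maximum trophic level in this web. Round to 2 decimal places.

Organism 2: 1 + 1 = 2
Organism 3: 1 + (0.13×1 + 0.87×2) = 2.87
Organism 4: 1 + (0.53×2 + 0.18×1 + 0.29×2.87) = 3.0723
Organism 5: 1 + 2.87 = 3.87
Organism 6: 1 + 3.0723 = 4.0723
Organism 7: 1 + 3.87 = 4.87

4.87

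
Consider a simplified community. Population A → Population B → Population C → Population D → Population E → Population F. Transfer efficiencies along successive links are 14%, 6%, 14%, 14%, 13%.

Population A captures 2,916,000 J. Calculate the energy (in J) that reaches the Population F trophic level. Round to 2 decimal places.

62.41 J

Population B: 2916000 × 0.14 = 408240 J
Population C: 408240 × 0.06 = 24494.4 J
Population D: 24494.4 × 0.14 = 3429.216 J
Population E: 3429.216 × 0.14 = 480.09024 J
Population F: 480.09024 × 0.13 = 62.4117312 J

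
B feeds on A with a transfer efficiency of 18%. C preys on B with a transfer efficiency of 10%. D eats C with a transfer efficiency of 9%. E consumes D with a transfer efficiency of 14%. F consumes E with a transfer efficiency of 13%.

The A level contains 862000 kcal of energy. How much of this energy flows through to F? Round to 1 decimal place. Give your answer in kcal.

25.4 kcal

B: 862000 × 0.18 = 155160 kcal
C: 155160 × 0.1 = 15516 kcal
D: 15516 × 0.09 = 1396.44 kcal
E: 1396.44 × 0.14 = 195.5016 kcal
F: 195.5016 × 0.13 = 25.415208 kcal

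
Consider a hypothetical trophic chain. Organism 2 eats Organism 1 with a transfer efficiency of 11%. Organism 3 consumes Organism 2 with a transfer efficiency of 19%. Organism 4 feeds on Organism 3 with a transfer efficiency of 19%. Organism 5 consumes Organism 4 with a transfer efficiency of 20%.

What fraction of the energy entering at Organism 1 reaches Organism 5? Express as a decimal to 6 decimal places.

0.000794

Product of link efficiencies: 0.11 × 0.19 × 0.19 × 0.2 = 0.0007942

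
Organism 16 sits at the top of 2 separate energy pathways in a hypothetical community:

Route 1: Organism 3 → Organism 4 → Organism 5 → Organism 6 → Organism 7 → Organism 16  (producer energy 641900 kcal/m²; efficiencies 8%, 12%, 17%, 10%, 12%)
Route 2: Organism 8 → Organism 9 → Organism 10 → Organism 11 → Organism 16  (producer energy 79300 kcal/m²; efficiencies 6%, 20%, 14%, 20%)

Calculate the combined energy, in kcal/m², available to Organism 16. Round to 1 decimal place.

Route 1: 641900 × 0.08 × 0.12 × 0.17 × 0.1 × 0.12 = 12.5709696 kcal/m²
Route 2: 79300 × 0.06 × 0.2 × 0.14 × 0.2 = 26.6448 kcal/m²
Total at Organism 16: 12.5709696 + 26.6448 = 39.2157696 kcal/m²

39.2 kcal/m²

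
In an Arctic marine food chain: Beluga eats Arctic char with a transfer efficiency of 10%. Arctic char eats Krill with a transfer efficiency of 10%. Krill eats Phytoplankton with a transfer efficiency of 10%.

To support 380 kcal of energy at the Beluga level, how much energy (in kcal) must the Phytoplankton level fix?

Cumulative transfer efficiency: 0.1 × 0.1 × 0.1 = 0.001
Phytoplankton energy = 380 / 0.001 = 380000 kcal

380000 kcal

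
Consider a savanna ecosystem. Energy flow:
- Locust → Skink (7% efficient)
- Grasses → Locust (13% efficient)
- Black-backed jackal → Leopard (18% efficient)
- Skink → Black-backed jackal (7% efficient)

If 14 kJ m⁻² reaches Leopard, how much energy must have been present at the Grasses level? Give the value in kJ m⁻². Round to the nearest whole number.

122100 kJ m⁻²

Cumulative transfer efficiency: 0.13 × 0.07 × 0.07 × 0.18 = 0.00011466
Grasses energy = 14 / 0.00011466 = 122100 kJ m⁻²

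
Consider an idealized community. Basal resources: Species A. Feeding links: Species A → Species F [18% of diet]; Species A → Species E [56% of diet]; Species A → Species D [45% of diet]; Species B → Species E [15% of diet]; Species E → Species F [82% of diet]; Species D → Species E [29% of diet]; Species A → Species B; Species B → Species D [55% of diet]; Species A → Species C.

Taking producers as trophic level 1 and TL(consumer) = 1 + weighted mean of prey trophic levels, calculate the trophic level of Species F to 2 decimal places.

3.31

Species B: 1 + 1 = 2
Species C: 1 + 1 = 2
Species D: 1 + (0.45×1 + 0.55×2) = 2.55
Species E: 1 + (0.29×2.55 + 0.56×1 + 0.15×2) = 2.5995
Species F: 1 + (0.18×1 + 0.82×2.5995) = 3.31159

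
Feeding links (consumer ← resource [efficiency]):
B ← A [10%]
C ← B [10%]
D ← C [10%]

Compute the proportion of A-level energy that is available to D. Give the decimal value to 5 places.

Product of link efficiencies: 0.1 × 0.1 × 0.1 = 0.001

0.00100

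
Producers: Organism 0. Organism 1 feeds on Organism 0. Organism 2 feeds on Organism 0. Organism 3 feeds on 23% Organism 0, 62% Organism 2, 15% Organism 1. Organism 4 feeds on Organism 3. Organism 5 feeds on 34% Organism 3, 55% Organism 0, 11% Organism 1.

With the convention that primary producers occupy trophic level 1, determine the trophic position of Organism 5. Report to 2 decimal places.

2.71

Organism 1: 1 + 1 = 2
Organism 2: 1 + 1 = 2
Organism 3: 1 + (0.23×1 + 0.62×2 + 0.15×2) = 2.77
Organism 4: 1 + 2.77 = 3.77
Organism 5: 1 + (0.34×2.77 + 0.55×1 + 0.11×2) = 2.7118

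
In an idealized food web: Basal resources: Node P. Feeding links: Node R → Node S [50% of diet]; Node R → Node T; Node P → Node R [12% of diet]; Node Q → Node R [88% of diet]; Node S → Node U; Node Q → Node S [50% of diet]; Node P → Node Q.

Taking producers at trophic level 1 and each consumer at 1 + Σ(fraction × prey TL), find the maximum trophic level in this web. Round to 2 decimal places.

Node Q: 1 + 1 = 2
Node R: 1 + (0.88×2 + 0.12×1) = 2.88
Node S: 1 + (0.5×2.88 + 0.5×2) = 3.44
Node T: 1 + 2.88 = 3.88
Node U: 1 + 3.44 = 4.44

4.44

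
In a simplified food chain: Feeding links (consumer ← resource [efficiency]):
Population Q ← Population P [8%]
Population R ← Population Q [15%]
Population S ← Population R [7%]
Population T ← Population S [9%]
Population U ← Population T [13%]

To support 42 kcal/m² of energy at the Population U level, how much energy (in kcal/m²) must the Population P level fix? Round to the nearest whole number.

4273504 kcal/m²

Cumulative transfer efficiency: 0.08 × 0.15 × 0.07 × 0.09 × 0.13 = 0.000009828
Population P energy = 42 / 0.000009828 = 4273504 kcal/m²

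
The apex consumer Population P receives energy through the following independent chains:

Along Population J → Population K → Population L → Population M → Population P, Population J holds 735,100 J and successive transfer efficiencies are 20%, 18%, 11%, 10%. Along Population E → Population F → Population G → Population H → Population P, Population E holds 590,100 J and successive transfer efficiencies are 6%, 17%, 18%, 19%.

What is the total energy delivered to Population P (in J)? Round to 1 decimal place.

Via Population J: 735100 × 0.2 × 0.18 × 0.11 × 0.1 = 291.0996 J
Via Population E: 590100 × 0.06 × 0.17 × 0.18 × 0.19 = 205.850484 J
Total at Population P: 291.0996 + 205.850484 = 496.950084 J

497.0 J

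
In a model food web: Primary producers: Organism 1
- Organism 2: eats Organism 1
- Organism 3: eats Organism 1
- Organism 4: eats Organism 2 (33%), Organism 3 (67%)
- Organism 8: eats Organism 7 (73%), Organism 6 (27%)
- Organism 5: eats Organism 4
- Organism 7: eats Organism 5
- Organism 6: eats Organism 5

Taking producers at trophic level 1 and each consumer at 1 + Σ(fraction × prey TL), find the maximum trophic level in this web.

Organism 2: 1 + 1 = 2
Organism 3: 1 + 1 = 2
Organism 4: 1 + (0.33×2 + 0.67×2) = 3
Organism 5: 1 + 3 = 4
Organism 6: 1 + 4 = 5
Organism 7: 1 + 4 = 5
Organism 8: 1 + (0.73×5 + 0.27×5) = 6

6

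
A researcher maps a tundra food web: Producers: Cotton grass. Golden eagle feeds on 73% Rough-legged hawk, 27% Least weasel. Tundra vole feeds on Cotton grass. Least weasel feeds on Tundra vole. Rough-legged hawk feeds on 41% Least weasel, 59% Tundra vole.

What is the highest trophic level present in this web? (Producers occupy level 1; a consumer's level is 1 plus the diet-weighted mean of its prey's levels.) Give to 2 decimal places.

Tundra vole: 1 + 1 = 2
Least weasel: 1 + 2 = 3
Rough-legged hawk: 1 + (0.41×3 + 0.59×2) = 3.41
Golden eagle: 1 + (0.73×3.41 + 0.27×3) = 4.2993

4.30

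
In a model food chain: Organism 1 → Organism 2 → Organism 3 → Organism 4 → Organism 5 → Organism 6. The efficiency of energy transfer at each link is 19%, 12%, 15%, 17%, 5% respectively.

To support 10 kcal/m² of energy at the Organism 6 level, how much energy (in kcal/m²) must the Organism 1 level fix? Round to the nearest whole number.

Cumulative transfer efficiency: 0.19 × 0.12 × 0.15 × 0.17 × 0.05 = 0.00002907
Organism 1 energy = 10 / 0.00002907 = 343997 kcal/m²

343997 kcal/m²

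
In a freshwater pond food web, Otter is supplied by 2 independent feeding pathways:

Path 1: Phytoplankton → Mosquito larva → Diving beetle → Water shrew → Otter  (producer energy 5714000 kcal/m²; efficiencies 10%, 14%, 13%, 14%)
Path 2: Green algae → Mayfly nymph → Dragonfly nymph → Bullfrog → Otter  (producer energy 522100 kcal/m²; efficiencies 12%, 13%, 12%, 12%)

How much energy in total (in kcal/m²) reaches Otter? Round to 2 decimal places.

Path 1: 5714000 × 0.1 × 0.14 × 0.13 × 0.14 = 1455.9272 kcal/m²
Path 2: 522100 × 0.12 × 0.13 × 0.12 × 0.12 = 117.284544 kcal/m²
Total at Otter: 1455.9272 + 117.284544 = 1573.211744 kcal/m²

1573.21 kcal/m²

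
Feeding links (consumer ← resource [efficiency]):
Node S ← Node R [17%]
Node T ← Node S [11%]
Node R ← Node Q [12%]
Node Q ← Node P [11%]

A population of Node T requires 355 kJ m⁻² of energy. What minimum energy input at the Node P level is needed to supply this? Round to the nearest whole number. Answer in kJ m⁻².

Cumulative transfer efficiency: 0.11 × 0.12 × 0.17 × 0.11 = 0.00024684
Node P energy = 355 / 0.00024684 = 1438179 kJ m⁻²

1438179 kJ m⁻²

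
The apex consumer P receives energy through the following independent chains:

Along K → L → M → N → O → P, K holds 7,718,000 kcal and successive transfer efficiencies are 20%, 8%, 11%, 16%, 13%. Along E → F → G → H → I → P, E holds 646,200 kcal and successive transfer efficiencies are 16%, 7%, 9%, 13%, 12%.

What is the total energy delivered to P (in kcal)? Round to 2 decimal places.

292.70 kcal

Via K: 7718000 × 0.2 × 0.08 × 0.11 × 0.16 × 0.13 = 282.540544 kcal
Via E: 646200 × 0.16 × 0.07 × 0.09 × 0.13 × 0.12 = 10.16136576 kcal
Total at P: 282.540544 + 10.16136576 = 292.70190976 kcal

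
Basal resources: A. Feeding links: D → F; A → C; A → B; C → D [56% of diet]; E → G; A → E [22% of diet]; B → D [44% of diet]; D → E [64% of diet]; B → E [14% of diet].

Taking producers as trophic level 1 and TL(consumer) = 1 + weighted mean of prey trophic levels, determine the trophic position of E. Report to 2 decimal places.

B: 1 + 1 = 2
C: 1 + 1 = 2
D: 1 + (0.56×2 + 0.44×2) = 3
E: 1 + (0.14×2 + 0.22×1 + 0.64×3) = 3.42
F: 1 + 3 = 4
G: 1 + 3.42 = 4.42

3.42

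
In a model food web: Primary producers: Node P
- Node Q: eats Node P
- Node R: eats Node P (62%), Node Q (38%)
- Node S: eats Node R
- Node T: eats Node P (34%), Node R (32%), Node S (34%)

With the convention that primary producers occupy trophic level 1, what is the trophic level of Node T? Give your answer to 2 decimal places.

Node Q: 1 + 1 = 2
Node R: 1 + (0.62×1 + 0.38×2) = 2.38
Node S: 1 + 2.38 = 3.38
Node T: 1 + (0.34×1 + 0.32×2.38 + 0.34×3.38) = 3.2508

3.25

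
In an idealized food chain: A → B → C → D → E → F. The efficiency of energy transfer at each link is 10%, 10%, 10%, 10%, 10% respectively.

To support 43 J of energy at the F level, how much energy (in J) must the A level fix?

Cumulative transfer efficiency: 0.1 × 0.1 × 0.1 × 0.1 × 0.1 = 0.00001
A energy = 43 / 0.00001 = 4300000 J

4300000 J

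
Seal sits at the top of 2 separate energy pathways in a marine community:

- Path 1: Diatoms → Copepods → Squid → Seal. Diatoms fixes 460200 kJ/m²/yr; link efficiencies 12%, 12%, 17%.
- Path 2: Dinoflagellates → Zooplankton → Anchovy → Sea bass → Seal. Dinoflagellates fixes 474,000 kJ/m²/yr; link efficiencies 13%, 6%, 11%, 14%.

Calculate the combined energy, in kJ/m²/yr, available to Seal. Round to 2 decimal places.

1183.51 kJ/m²/yr

Path 1: 460200 × 0.12 × 0.12 × 0.17 = 1126.5696 kJ/m²/yr
Path 2: 474000 × 0.13 × 0.06 × 0.11 × 0.14 = 56.93688 kJ/m²/yr
Total at Seal: 1126.5696 + 56.93688 = 1183.50648 kJ/m²/yr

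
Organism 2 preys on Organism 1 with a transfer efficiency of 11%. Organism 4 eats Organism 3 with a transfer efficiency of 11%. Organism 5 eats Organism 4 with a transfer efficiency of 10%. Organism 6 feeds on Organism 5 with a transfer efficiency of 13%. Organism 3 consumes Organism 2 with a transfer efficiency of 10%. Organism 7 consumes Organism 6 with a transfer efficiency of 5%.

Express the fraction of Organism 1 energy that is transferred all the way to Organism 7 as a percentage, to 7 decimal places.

0.0000787%

Product of link efficiencies: 0.11 × 0.1 × 0.11 × 0.1 × 0.13 × 0.05 = 0.0000007865
As a percentage: 0.0000007865 × 100 = 0.0000787%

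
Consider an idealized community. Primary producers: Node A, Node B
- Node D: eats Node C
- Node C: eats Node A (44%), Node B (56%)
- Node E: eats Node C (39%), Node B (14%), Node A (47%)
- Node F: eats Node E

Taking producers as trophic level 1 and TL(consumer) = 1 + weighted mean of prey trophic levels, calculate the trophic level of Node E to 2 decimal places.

2.39

Node C: 1 + (0.44×1 + 0.56×1) = 2
Node D: 1 + 2 = 3
Node E: 1 + (0.39×2 + 0.14×1 + 0.47×1) = 2.39
Node F: 1 + 2.39 = 3.39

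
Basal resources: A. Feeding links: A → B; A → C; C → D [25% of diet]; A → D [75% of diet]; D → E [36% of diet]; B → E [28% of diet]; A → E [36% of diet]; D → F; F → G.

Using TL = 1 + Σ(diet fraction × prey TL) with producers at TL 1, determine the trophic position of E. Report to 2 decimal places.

B: 1 + 1 = 2
C: 1 + 1 = 2
D: 1 + (0.25×2 + 0.75×1) = 2.25
E: 1 + (0.36×2.25 + 0.28×2 + 0.36×1) = 2.73
F: 1 + 2.25 = 3.25
G: 1 + 3.25 = 4.25

2.73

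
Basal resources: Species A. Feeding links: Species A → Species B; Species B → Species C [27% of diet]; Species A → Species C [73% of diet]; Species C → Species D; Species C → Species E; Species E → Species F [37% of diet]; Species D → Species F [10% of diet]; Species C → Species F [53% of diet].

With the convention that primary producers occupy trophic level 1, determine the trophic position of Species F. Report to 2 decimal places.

Species B: 1 + 1 = 2
Species C: 1 + (0.27×2 + 0.73×1) = 2.27
Species D: 1 + 2.27 = 3.27
Species E: 1 + 2.27 = 3.27
Species F: 1 + (0.37×3.27 + 0.1×3.27 + 0.53×2.27) = 3.74

3.74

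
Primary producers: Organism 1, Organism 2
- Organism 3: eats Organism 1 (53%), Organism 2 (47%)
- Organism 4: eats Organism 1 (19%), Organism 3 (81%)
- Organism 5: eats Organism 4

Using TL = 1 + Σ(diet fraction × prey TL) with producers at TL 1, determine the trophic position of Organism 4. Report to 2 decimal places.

Organism 3: 1 + (0.53×1 + 0.47×1) = 2
Organism 4: 1 + (0.19×1 + 0.81×2) = 2.81
Organism 5: 1 + 2.81 = 3.81

2.81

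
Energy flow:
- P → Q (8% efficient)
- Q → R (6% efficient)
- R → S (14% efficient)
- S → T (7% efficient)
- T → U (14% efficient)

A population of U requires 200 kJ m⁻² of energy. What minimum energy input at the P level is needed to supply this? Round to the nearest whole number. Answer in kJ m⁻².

Cumulative transfer efficiency: 0.08 × 0.06 × 0.14 × 0.07 × 0.14 = 0.0000065856
P energy = 200 / 0.0000065856 = 30369291 kJ m⁻²

30369291 kJ m⁻²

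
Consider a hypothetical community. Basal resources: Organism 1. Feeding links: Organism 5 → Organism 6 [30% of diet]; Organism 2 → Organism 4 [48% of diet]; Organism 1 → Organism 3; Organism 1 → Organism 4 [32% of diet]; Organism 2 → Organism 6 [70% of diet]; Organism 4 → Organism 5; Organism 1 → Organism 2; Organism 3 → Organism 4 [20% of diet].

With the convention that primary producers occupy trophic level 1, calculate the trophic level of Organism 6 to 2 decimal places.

Organism 2: 1 + 1 = 2
Organism 3: 1 + 1 = 2
Organism 4: 1 + (0.48×2 + 0.2×2 + 0.32×1) = 2.68
Organism 5: 1 + 2.68 = 3.68
Organism 6: 1 + (0.7×2 + 0.3×3.68) = 3.504

3.50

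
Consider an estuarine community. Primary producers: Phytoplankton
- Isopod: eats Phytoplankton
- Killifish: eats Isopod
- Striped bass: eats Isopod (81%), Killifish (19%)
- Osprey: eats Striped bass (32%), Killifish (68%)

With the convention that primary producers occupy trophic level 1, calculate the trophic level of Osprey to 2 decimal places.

Isopod: 1 + 1 = 2
Killifish: 1 + 2 = 3
Striped bass: 1 + (0.81×2 + 0.19×3) = 3.19
Osprey: 1 + (0.32×3.19 + 0.68×3) = 4.0608

4.06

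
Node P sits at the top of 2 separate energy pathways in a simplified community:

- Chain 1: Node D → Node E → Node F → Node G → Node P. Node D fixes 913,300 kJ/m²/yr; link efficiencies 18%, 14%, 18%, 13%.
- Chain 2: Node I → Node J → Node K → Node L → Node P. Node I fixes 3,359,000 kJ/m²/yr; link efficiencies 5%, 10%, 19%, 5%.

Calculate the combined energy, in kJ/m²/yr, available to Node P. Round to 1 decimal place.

698.1 kJ/m²/yr

Chain 1: 913300 × 0.18 × 0.14 × 0.18 × 0.13 = 538.554744 kJ/m²/yr
Chain 2: 3359000 × 0.05 × 0.1 × 0.19 × 0.05 = 159.5525 kJ/m²/yr
Total at Node P: 538.554744 + 159.5525 = 698.107244 kJ/m²/yr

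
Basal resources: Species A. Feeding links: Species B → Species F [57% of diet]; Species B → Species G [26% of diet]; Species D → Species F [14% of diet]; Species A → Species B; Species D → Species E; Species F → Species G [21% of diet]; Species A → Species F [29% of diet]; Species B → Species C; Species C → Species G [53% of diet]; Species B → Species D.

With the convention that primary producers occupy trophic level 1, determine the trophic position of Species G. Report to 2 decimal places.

3.71

Species B: 1 + 1 = 2
Species C: 1 + 2 = 3
Species D: 1 + 2 = 3
Species E: 1 + 3 = 4
Species F: 1 + (0.14×3 + 0.29×1 + 0.57×2) = 2.85
Species G: 1 + (0.21×2.85 + 0.26×2 + 0.53×3) = 3.7085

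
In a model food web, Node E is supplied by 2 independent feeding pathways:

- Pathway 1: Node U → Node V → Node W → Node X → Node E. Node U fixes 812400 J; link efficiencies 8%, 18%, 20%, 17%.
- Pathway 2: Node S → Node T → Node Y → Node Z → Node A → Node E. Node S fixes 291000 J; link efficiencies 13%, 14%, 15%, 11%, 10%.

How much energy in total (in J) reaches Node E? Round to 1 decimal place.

Pathway 1: 812400 × 0.08 × 0.18 × 0.2 × 0.17 = 397.75104 J
Pathway 2: 291000 × 0.13 × 0.14 × 0.15 × 0.11 × 0.1 = 8.73873 J
Total at Node E: 397.75104 + 8.73873 = 406.48977 J

406.5 J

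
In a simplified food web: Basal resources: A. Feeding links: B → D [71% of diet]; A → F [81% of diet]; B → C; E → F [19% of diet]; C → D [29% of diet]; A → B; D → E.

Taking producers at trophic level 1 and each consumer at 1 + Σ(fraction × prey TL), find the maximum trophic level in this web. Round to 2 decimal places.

4.29

B: 1 + 1 = 2
C: 1 + 2 = 3
D: 1 + (0.29×3 + 0.71×2) = 3.29
E: 1 + 3.29 = 4.29
F: 1 + (0.19×4.29 + 0.81×1) = 2.6251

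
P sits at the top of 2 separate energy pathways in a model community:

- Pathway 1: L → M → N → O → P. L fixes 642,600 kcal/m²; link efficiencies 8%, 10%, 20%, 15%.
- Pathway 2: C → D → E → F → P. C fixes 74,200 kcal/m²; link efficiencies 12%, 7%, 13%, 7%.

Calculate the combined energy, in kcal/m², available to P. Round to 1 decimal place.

Pathway 1: 642600 × 0.08 × 0.1 × 0.2 × 0.15 = 154.224 kcal/m²
Pathway 2: 74200 × 0.12 × 0.07 × 0.13 × 0.07 = 5.671848 kcal/m²
Total at P: 154.224 + 5.671848 = 159.895848 kcal/m²

159.9 kcal/m²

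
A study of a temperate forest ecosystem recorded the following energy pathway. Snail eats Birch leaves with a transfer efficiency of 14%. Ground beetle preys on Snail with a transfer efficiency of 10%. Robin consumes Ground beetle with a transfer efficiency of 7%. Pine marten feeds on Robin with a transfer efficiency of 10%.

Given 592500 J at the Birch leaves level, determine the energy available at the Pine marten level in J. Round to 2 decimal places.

Snail: 592500 × 0.14 = 82950 J
Ground beetle: 82950 × 0.1 = 8295 J
Robin: 8295 × 0.07 = 580.65 J
Pine marten: 580.65 × 0.1 = 58.065 J

58.07 J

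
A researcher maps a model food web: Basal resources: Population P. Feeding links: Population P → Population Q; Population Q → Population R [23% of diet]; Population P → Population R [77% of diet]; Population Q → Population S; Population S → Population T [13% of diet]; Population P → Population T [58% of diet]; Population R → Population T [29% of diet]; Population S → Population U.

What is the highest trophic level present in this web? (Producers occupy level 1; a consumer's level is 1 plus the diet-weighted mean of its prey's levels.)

4

Population Q: 1 + 1 = 2
Population R: 1 + (0.23×2 + 0.77×1) = 2.23
Population S: 1 + 2 = 3
Population T: 1 + (0.13×3 + 0.58×1 + 0.29×2.23) = 2.6167
Population U: 1 + 3 = 4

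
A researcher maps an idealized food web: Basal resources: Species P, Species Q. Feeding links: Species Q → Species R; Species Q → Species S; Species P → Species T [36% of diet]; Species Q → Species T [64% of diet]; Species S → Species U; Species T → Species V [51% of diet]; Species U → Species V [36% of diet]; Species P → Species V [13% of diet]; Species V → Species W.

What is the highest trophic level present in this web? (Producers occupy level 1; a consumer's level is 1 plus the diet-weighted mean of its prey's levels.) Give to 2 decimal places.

4.23

Species R: 1 + 1 = 2
Species S: 1 + 1 = 2
Species T: 1 + (0.36×1 + 0.64×1) = 2
Species U: 1 + 2 = 3
Species V: 1 + (0.51×2 + 0.36×3 + 0.13×1) = 3.23
Species W: 1 + 3.23 = 4.23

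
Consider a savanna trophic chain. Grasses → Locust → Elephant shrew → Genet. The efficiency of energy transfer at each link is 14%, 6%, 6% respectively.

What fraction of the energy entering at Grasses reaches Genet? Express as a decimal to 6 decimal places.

Product of link efficiencies: 0.14 × 0.06 × 0.06 = 0.000504

0.000504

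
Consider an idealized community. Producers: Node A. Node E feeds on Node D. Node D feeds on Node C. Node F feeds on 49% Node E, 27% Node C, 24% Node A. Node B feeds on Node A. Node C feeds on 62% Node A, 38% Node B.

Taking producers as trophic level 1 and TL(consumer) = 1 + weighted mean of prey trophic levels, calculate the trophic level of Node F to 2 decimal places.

4.03

Node B: 1 + 1 = 2
Node C: 1 + (0.62×1 + 0.38×2) = 2.38
Node D: 1 + 2.38 = 3.38
Node E: 1 + 3.38 = 4.38
Node F: 1 + (0.49×4.38 + 0.27×2.38 + 0.24×1) = 4.0288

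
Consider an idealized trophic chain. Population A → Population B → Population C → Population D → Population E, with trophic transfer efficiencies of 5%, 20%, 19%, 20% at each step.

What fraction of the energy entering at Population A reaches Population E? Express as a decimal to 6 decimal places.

0.000380

Product of link efficiencies: 0.05 × 0.2 × 0.19 × 0.2 = 0.00038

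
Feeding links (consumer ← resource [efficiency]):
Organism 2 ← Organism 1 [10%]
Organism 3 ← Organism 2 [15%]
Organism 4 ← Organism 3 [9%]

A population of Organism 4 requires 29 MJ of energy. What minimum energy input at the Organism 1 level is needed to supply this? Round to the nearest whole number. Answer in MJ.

21481 MJ

Cumulative transfer efficiency: 0.1 × 0.15 × 0.09 = 0.00135
Organism 1 energy = 29 / 0.00135 = 21481 MJ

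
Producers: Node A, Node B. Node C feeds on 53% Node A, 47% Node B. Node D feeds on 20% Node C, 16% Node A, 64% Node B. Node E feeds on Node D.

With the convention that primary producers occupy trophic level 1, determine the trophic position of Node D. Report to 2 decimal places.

Node C: 1 + (0.53×1 + 0.47×1) = 2
Node D: 1 + (0.2×2 + 0.16×1 + 0.64×1) = 2.2
Node E: 1 + 2.2 = 3.2

2.20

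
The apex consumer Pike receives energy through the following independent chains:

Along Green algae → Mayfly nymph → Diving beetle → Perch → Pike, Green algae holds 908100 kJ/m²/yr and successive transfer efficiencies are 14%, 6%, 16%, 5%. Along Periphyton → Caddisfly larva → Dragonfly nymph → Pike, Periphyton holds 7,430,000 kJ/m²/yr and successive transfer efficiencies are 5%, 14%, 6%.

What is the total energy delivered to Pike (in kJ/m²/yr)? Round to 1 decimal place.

Via Green algae: 908100 × 0.14 × 0.06 × 0.16 × 0.05 = 61.02432 kJ/m²/yr
Via Periphyton: 7430000 × 0.05 × 0.14 × 0.06 = 3120.6 kJ/m²/yr
Total at Pike: 61.02432 + 3120.6 = 3181.62432 kJ/m²/yr

3181.6 kJ/m²/yr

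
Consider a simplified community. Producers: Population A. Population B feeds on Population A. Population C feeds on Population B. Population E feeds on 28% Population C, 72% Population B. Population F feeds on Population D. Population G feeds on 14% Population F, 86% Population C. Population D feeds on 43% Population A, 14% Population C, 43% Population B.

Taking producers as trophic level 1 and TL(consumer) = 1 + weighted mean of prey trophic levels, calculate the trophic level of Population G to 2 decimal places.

Population B: 1 + 1 = 2
Population C: 1 + 2 = 3
Population D: 1 + (0.43×1 + 0.14×3 + 0.43×2) = 2.71
Population E: 1 + (0.28×3 + 0.72×2) = 3.28
Population F: 1 + 2.71 = 3.71
Population G: 1 + (0.14×3.71 + 0.86×3) = 4.0994

4.10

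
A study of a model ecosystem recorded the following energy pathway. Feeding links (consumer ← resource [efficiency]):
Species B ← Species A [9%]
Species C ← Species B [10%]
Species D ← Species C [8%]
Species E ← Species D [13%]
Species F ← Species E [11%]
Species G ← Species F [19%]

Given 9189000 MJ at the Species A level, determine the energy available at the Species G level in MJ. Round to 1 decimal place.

18.0 MJ

Species B: 9189000 × 0.09 = 827010 MJ
Species C: 827010 × 0.1 = 82701 MJ
Species D: 82701 × 0.08 = 6616.08 MJ
Species E: 6616.08 × 0.13 = 860.0904 MJ
Species F: 860.0904 × 0.11 = 94.609944 MJ
Species G: 94.609944 × 0.19 = 17.97588936 MJ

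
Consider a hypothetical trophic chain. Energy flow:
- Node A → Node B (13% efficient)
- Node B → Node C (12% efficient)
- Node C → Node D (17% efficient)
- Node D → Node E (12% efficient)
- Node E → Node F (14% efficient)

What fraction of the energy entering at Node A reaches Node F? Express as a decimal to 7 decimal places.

Product of link efficiencies: 0.13 × 0.12 × 0.17 × 0.12 × 0.14 = 0.0000445536

0.0000446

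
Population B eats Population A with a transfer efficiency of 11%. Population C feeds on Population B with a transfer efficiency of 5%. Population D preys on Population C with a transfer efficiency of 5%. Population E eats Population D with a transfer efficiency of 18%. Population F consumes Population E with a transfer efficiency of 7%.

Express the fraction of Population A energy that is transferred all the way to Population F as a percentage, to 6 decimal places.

0.000347%

Product of link efficiencies: 0.11 × 0.05 × 0.05 × 0.18 × 0.07 = 0.000003465
As a percentage: 0.000003465 × 100 = 0.000347%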